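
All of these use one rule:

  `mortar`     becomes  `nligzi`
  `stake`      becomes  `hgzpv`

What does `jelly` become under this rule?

qvoob

Letters are reflected about the middle of the alphabet (position → 25−position): Atbash.
On jelly: j↔q, e↔v, l↔o, l↔o, y↔b.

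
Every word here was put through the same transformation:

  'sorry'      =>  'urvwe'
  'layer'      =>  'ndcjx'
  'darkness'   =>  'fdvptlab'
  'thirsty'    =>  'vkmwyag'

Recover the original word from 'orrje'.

The shift increases by 1 at each position, starting from +2: 2, 3, 4, ….
Decoding orrje: o−2=m, r−3=o, r−4=n, j−5=e, e−6=y.

money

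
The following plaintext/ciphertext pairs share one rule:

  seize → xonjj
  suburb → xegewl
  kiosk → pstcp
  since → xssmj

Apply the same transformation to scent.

A repeating key of period 2 is used — shifts +5, +10 over and over.
Applying it to scent: s+5=x, c+10=m, e+5=j, n+10=x, t+5=y.

xmjxy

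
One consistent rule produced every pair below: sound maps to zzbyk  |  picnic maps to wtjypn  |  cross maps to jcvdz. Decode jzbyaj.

The shifts repeat in a cycle of length 2: positions 0,1,… shift by +7, +11, then the pattern repeats.
Decoding jzbyaj: j−7=c, z−11=o, b−7=u, y−11=n, a−7=t, j−11=y.

county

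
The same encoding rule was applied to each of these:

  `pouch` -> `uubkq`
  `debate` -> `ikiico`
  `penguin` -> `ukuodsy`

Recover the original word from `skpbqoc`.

neither

Each letter shifts forward by (position + 5), i.e. 5, 6, 7, … — the shift grows by one for each successive letter.
Decoding skpbqoc: s−5=n, k−6=e, p−7=i, b−8=t, q−9=h, o−10=e, c−11=r.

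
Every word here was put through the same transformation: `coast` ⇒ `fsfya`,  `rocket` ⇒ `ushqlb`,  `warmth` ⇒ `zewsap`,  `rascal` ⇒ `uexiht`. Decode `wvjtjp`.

In coast: c→f is +3, o→s is +4, a→f is +5, s→y is +6 — the shift increases by 1 each position. Each letter shifts forward by (position + 3), i.e. 3, 4, 5, … — the shift grows by one for each successive letter.
Undoing it on wvjtjp: w−3=t, v−4=r, j−5=e, t−6=n, j−7=c, p−8=h.

trench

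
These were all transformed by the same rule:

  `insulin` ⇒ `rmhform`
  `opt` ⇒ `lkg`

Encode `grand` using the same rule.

tizmw

Each pair mirrors across the alphabet (i↔r, n↔m, s↔h): positions sum to 25. This is the alphabet-reversal cipher (Atbash): a becomes z, b becomes y, etc.
Applying it to grand: g↔t, r↔i, a↔z, n↔m, d↔w.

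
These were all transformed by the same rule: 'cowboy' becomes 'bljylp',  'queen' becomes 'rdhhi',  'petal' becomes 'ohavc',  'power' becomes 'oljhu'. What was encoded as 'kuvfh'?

frame

Treating letters as 0–25, the rule is x ↦ 3x + 21 (mod 26).
Undoing it on kuvfh: k(10)→9·(10−21)≡5=f; u(20)→9·(20−21)≡17=r; v(21)→9·(21−21)≡0=a; f(5)→9·(5−21)≡12=m; h(7)→9·(7−21)≡4=e (all mod 26).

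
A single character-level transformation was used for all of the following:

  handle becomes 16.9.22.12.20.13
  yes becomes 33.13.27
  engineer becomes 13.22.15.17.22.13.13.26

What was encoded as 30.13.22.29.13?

venue

h is letter #8 and maps to 16: an offset of 8. Each letter is replaced by its alphabet position (a=1..z=26) + 8.
Undoing it on 30.13.22.29.13: 30→(30−8)÷1=22=v, 13→(13−8)÷1=5=e, 22→(22−8)÷1=14=n, 29→(29−8)÷1=21=u, 13→(13−8)÷1=5=e.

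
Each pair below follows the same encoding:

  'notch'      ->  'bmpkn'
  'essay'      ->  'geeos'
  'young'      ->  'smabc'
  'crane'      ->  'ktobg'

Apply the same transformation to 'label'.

fozgf

n(13)→b(1) and o(14)→m(12) fit y≡11x+14 (mod 26); the inverse of 11 mod 26 is 19. Each letter's alphabet position (a=0..z=25) is mapped through 11·x+14 mod 26 — an affine cipher.
Applying it to label: l(11)→11·11+14≡5=f; a(0)→11·0+14≡14=o; b(1)→11·1+14≡25=z; e(4)→11·4+14≡6=g; l(11)→11·11+14≡5=f (all mod 26).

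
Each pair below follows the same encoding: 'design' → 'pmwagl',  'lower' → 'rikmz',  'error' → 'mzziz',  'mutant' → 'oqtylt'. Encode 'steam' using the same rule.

This is an affine cipher: with a=0,…,z=25, each position x becomes (23x+24) mod 26.
For steam: s(18)→23·18+24≡22=w; t(19)→23·19+24≡19=t; e(4)→23·4+24≡12=m; a(0)→23·0+24≡24=y; m(12)→23·12+24≡14=o (all mod 26).

wtmyo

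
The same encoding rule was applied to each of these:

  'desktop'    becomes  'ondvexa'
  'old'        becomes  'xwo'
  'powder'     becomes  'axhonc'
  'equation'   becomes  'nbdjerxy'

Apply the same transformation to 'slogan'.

dwxrjy

Two shifts are in play — +9 for a/e/i/o/u, +11 for every other letter.
On slogan: s(cons)+11=d, l(cons)+11=w, o(vowel)+9=x, g(cons)+11=r, a(vowel)+9=j, n(cons)+11=y.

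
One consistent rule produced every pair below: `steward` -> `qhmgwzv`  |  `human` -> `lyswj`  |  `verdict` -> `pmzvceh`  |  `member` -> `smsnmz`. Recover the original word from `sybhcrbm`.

s(18)→q(16) and t(19)→h(7) fit y≡17x+22 (mod 26); the inverse of 17 mod 26 is 23. This is an affine cipher: with a=0,…,z=25, each position x becomes (17x+22) mod 26.
Decoding sybhcrbm: s(18)→23·(18−22)≡12=m; y(24)→23·(24−22)≡20=u; b(1)→23·(1−22)≡11=l; h(7)→23·(7−22)≡19=t; c(2)→23·(2−22)≡8=i; r(17)→23·(17−22)≡15=p; b(1)→23·(1−22)≡11=l; m(12)→23·(12−22)≡4=e (all mod 26).

multiple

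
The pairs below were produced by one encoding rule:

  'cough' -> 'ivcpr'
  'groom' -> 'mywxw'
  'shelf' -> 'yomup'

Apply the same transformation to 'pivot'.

The shift increases by 1 at each position, starting from +6: 6, 7, 8, ….
Applying it to pivot: p+6=v, i+7=p, v+8=d, o+9=x, t+10=d.

vpdxd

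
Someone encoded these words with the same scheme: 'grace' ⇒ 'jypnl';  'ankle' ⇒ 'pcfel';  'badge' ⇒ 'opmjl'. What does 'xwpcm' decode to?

stand

g(6)→j(9) and r(17)→y(24) fit y≡25x+15 (mod 26); the inverse of 25 mod 26 is 25. Each letter's alphabet position (a=0..z=25) is mapped through 25·x+15 mod 26 — an affine cipher.
Decoding xwpcm: x(23)→25·(23−15)≡18=s; w(22)→25·(22−15)≡19=t; p(15)→25·(15−15)≡0=a; c(2)→25·(2−15)≡13=n; m(12)→25·(12−15)≡3=d (all mod 26).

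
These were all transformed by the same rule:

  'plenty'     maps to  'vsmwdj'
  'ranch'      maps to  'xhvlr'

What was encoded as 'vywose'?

In plenty: p→v is +6, l→s is +7, e→m is +8, n→w is +9 — the shift increases by 1 each position. Letter i (0-indexed) is shifted by i+6, so successive shifts are 6, 7, 8, ….
Undoing it on vywose: v−6=p, y−7=r, w−8=o, o−9=f, s−10=i, e−11=t.

profit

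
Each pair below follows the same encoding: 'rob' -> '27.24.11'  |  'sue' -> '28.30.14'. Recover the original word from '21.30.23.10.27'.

lunar

Letters become their 1-based position plus 9 (so a→10, b→11, …).
Decoding 21.30.23.10.27: 21→(21−9)÷1=12=l, 30→(30−9)÷1=21=u, 23→(23−9)÷1=14=n, 10→(10−9)÷1=1=a, 27→(27−9)÷1=18=r.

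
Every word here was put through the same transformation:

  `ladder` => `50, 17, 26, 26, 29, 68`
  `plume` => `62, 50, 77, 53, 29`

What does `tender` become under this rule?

74, 29, 56, 26, 29, 68

l(#12)→50 and a(#1)→17: differences scale by 3, so n = 3·pos + 14. With a=1..z=26, the number is 3·pos + 14.
On tender: t=20→74, e=5→29, n=14→56, d=4→26, e=5→29, r=18→68.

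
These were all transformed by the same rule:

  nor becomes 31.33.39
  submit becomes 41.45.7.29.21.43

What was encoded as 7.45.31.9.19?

n(#14)→31 and o(#15)→33: differences scale by 2, so n = 2·pos + 3. Each letter becomes 2×(its alphabet position, a=1..z=26) + 3.
Reversing it on 7.45.31.9.19: 7→(7−3)÷2=2=b, 45→(45−3)÷2=21=u, 31→(31−3)÷2=14=n, 9→(9−3)÷2=3=c, 19→(19−3)÷2=8=h.

bunch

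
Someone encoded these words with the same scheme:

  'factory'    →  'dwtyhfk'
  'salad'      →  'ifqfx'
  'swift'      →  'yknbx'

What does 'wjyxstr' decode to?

monster

The output letters match the input read backwards, each shifted +5: factory reversed is yrotcaf. Read the word backwards and shift each letter +5.
Reversing it on wjyxstr: shift back: w−5=r, j−5=e, y−5=t, x−5=s, s−5=n, t−5=o, r−5=m → retsnom; then reverse → monster.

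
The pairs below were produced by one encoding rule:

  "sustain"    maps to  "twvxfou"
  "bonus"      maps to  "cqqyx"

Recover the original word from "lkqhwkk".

Letter i (0-indexed) is shifted by i+1, so successive shifts are 1, 2, 3, ….
Reversing it on lkqhwkk: l−1=k, k−2=i, q−3=n, h−4=d, w−5=r, k−6=e, k−7=d.

kindred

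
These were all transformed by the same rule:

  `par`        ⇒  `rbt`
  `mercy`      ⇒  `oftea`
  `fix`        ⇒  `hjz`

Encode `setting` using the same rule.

ufvvjpi

The rule splits by letter class: vowels +1, consonants +2.
For setting: s(cons)+2=u, e(vowel)+1=f, t(cons)+2=v, t(cons)+2=v, i(vowel)+1=j, n(cons)+2=p, g(cons)+2=i.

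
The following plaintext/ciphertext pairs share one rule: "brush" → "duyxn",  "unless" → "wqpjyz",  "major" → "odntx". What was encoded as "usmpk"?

spike

In brush: b→d is +2, r→u is +3, u→y is +4, s→x is +5 — the shift increases by 1 each position. Each letter shifts forward by (position + 2), i.e. 2, 3, 4, … — the shift grows by one for each successive letter.
Undoing it on usmpk: u−2=s, s−3=p, m−4=i, p−5=k, k−6=e.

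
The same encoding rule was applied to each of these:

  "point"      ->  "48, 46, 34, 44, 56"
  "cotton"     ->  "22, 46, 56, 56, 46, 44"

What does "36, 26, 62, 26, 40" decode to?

jewel

p(#16)→48 and o(#15)→46: differences scale by 2, so n = 2·pos + 16. With a=1..z=26, the number is 2·pos + 16.
Reversing it on 36, 26, 62, 26, 40: 36→(36−16)÷2=10=j, 26→(26−16)÷2=5=e, 62→(62−16)÷2=23=w, 26→(26−16)÷2=5=e, 40→(40−16)÷2=12=l.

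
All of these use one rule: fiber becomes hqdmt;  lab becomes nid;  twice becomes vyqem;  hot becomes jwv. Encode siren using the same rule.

uqtmp

The shift depends on letter class: consonant f→h is +2, but vowel i→q is +8. Vowels shift forward by 8 and consonants shift forward by 2.
Applying it to siren: s(cons)+2=u, i(vowel)+8=q, r(cons)+2=t, e(vowel)+8=m, n(cons)+2=p.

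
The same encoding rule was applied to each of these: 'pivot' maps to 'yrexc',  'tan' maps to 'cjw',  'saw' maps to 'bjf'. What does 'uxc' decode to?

lot

Compare letters: p→y is +9, i→r is +9, v→e is +9 — a constant shift. Every letter moves 9 places later in the alphabet, wrapping around z→a.
Decoding uxc: u−9=l, x−9=o, c−9=t.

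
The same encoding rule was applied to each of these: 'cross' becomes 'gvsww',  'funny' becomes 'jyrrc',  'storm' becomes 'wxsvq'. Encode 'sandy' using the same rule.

Compare letters: c→g is +4, r→v is +4, o→s is +4 — a constant shift. Each letter is shifted forward by 4 in the alphabet (a Caesar shift of +4).
On sandy: s+4=w, a+4=e, n+4=r, d+4=h, y+4=c.

werhc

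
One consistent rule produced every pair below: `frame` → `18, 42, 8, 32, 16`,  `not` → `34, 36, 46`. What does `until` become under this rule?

f(#6)→18 and r(#18)→42: differences scale by 2, so n = 2·pos + 6. Each letter becomes 2×(its alphabet position, a=1..z=26) + 6.
Applying it to until: u=21→48, n=14→34, t=20→46, i=9→24, l=12→30.

48, 34, 46, 24, 30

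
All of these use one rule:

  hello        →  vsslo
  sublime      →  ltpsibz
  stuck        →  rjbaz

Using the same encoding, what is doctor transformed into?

Two steps: reverse the string, then apply a Caesar shift of +7.
For doctor: reverse → rotcod; then shift: r+7=y, o+7=v, t+7=a, c+7=j, o+7=v, d+7=k.

yvajvk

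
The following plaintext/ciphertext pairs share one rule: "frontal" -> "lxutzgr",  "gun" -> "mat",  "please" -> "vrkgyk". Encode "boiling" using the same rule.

Compare letters: f→l is +6, r→x is +6, o→u is +6 — a constant shift. It's a constant shift of +6 (ROT6).
On boiling: b+6=h, o+6=u, i+6=o, l+6=r, i+6=o, n+6=t, g+6=m.

huorotm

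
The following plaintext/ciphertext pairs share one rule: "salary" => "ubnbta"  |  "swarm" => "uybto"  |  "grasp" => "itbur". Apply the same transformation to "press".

rtfuu

The shift depends on letter class: consonant s→u is +2, but vowel a→b is +1. The rule splits by letter class: vowels +1, consonants +2.
For press: p(cons)+2=r, r(cons)+2=t, e(vowel)+1=f, s(cons)+2=u, s(cons)+2=u.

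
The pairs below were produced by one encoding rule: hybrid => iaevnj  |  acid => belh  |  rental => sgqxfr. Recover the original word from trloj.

In hybrid: h→i is +1, y→a is +2, b→e is +3, r→v is +4 — the shift increases by 1 each position. The shift increases by 1 at each position, starting from +1: 1, 2, 3, ….
Reversing it on trloj: t−1=s, r−2=p, l−3=i, o−4=k, j−5=e.

spike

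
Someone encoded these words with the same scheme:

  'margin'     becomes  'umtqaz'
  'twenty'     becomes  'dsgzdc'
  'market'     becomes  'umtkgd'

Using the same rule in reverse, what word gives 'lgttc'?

Treating letters as 0–25, the rule is x ↦ 5x + 12 (mod 26).
Undoing it on lgttc: l(11)→21·(11−12)≡5=f; g(6)→21·(6−12)≡4=e; t(19)→21·(19−12)≡17=r; t(19)→21·(19−12)≡17=r; c(2)→21·(2−12)≡24=y (all mod 26).

ferry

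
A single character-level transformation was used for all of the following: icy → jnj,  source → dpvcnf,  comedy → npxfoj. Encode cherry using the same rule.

The shift depends on letter class: consonant c→n is +11, but vowel i→j is +1. The rule splits by letter class: vowels +1, consonants +11.
On cherry: c(cons)+11=n, h(cons)+11=s, e(vowel)+1=f, r(cons)+11=c, r(cons)+11=c, y(cons)+11=j.

nsfccj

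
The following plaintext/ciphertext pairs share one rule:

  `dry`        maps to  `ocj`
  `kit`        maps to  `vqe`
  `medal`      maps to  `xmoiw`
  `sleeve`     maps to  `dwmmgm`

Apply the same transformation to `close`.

nwwdm

The shift depends on letter class: consonant d→o is +11, but vowel i→q is +8. The rule splits by letter class: vowels +8, consonants +11.
For close: c(cons)+11=n, l(cons)+11=w, o(vowel)+8=w, s(cons)+11=d, e(vowel)+8=m.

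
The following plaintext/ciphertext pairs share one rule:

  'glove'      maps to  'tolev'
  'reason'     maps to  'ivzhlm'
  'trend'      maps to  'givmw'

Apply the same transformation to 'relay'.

ivozb

Each pair mirrors across the alphabet (g↔t, l↔o, o↔l): positions sum to 25. Each letter is replaced by its mirror in the alphabet: a↔z, b↔y, c↔x, and so on (the Atbash cipher).
For relay: r↔i, e↔v, l↔o, a↔z, y↔b.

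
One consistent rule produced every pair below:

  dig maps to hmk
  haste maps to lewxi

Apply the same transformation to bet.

Compare letters: d→h is +4, i→m is +4, g→k is +4 — a constant shift. It's a constant shift of +4 (ROT4).
On bet: b+4=f, e+4=i, t+4=x.

fix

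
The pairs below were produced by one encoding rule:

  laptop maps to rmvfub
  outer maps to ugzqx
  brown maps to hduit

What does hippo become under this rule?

nuvbu

Shifts by position in laptop: pos 0: l→r (+6), pos 1: a→m (+12), pos 2: p→v (+6), pos 3: t→f (+12) — repeating every 2. It's a Vigenère-style cipher with numeric key [6,12]: position i shifts by key[i mod 2].
Applying it to hippo: h+6=n, i+12=u, p+6=v, p+12=b, o+6=u.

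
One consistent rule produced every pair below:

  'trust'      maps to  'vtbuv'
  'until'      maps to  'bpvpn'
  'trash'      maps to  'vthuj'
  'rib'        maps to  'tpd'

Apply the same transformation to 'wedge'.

ylfil

The shift depends on letter class: consonant t→v is +2, but vowel u→b is +7. Two shifts are in play — +7 for a/e/i/o/u, +2 for every other letter.
For wedge: w(cons)+2=y, e(vowel)+7=l, d(cons)+2=f, g(cons)+2=i, e(vowel)+7=l.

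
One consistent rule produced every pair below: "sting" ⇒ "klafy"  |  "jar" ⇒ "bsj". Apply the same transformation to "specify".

Compare letters: s→k is +18, t→l is +18, i→a is +18 — a constant shift. Each letter is shifted forward by 18 in the alphabet (a Caesar shift of +18).
Applying it to specify: s+18=k, p+18=h, e+18=w, c+18=u, i+18=a, f+18=x, y+18=q.

khwuaxq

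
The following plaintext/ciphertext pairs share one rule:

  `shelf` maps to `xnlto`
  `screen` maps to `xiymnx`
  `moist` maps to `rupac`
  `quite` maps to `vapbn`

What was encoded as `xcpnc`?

In shelf: s→x is +5, h→n is +6, e→l is +7, l→t is +8 — the shift increases by 1 each position. Each letter shifts forward by (position + 5), i.e. 5, 6, 7, … — the shift grows by one for each successive letter.
Reversing it on xcpnc: x−5=s, c−6=w, p−7=i, n−8=f, c−9=t.

swift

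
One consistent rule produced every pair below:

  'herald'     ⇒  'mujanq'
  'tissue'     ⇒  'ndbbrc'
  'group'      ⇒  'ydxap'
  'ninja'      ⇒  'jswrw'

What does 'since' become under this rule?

nlwrb

Two steps: reverse the string, then apply a Caesar shift of +9.
For since: reverse → ecnis; then shift: e+9=n, c+9=l, n+9=w, i+9=r, s+9=b.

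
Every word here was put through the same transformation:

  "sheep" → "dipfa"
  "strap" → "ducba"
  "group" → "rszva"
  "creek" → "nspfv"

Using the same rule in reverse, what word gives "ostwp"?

drive

Shifts by position in sheep: pos 0: s→d (+11), pos 1: h→i (+1), pos 2: e→p (+11), pos 3: e→f (+1) — repeating every 2. The shifts repeat in a cycle of length 2: positions 0,1,… shift by +11, +1, then the pattern repeats.
Undoing it on ostwp: o−11=d, s−1=r, t−11=i, w−1=v, p−11=e.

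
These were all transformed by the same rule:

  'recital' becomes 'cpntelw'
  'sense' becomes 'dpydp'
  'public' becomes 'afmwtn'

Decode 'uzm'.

job

Compare letters: r→c is +11, e→p is +11, c→n is +11 — a constant shift. Each letter is shifted forward by 11 in the alphabet (a Caesar shift of +11).
Reversing it on uzm: u−11=j, z−11=o, m−11=b.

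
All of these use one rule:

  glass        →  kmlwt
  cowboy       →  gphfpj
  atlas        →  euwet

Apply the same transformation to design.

hfdmhy

A repeating key of period 3 is used — shifts +4, +1, +11 over and over.
For design: d+4=h, e+1=f, s+11=d, i+4=m, g+1=h, n+11=y.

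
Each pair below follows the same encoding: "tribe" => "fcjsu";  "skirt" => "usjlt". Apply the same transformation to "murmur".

Read the word backwards and shift each letter +1.
On murmur: reverse → rumrum; then shift: r+1=s, u+1=v, m+1=n, r+1=s, u+1=v, m+1=n.

svnsvn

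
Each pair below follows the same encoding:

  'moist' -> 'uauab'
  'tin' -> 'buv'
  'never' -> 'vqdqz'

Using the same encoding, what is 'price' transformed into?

The shift depends on letter class: consonant m→u is +8, but vowel o→a is +12. Vowels shift forward by 12 and consonants shift forward by 8.
For price: p(cons)+8=x, r(cons)+8=z, i(vowel)+12=u, c(cons)+8=k, e(vowel)+12=q.

xzukq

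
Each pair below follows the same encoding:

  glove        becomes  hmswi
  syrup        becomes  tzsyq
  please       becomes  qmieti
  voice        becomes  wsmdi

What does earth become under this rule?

iesui

The shift depends on letter class: consonant g→h is +1, but vowel o→s is +4. The rule splits by letter class: vowels +4, consonants +1.
For earth: e(vowel)+4=i, a(vowel)+4=e, r(cons)+1=s, t(cons)+1=u, h(cons)+1=i.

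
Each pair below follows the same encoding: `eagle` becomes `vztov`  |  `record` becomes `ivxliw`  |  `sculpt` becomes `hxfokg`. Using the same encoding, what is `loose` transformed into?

ollhv

Each pair mirrors across the alphabet (e↔v, a↔z, g↔t): positions sum to 25. Letters are reflected about the middle of the alphabet (position → 25−position): Atbash.
Applying it to loose: l↔o, o↔l, o↔l, s↔h, e↔v.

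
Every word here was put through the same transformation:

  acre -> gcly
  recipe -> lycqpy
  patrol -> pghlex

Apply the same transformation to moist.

a(0)→g(6) and c(2)→c(2) fit y≡11x+6 (mod 26); the inverse of 11 mod 26 is 19. Each letter's alphabet position (a=0..z=25) is mapped through 11·x+6 mod 26 — an affine cipher.
Applying it to moist: m(12)→11·12+6≡8=i; o(14)→11·14+6≡4=e; i(8)→11·8+6≡16=q; s(18)→11·18+6≡22=w; t(19)→11·19+6≡7=h (all mod 26).

ieqwh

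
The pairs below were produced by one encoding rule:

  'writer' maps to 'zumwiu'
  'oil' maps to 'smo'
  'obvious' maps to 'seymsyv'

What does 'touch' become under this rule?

wsyfk

The shift depends on letter class: consonant w→z is +3, but vowel i→m is +4. Vowels shift forward by 4 and consonants shift forward by 3.
For touch: t(cons)+3=w, o(vowel)+4=s, u(vowel)+4=y, c(cons)+3=f, h(cons)+3=k.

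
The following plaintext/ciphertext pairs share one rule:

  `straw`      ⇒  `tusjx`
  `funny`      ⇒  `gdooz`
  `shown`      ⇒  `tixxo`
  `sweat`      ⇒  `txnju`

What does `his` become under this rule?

The shift depends on letter class: consonant s→t is +1, but vowel a→j is +9. Two shifts are in play — +9 for a/e/i/o/u, +1 for every other letter.
Applying it to his: h(cons)+1=i, i(vowel)+9=r, s(cons)+1=t.

irt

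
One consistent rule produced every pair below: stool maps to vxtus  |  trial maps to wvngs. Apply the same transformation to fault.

iezra

Each letter shifts forward by (position + 3), i.e. 3, 4, 5, … — the shift grows by one for each successive letter.
For fault: f+3=i, a+4=e, u+5=z, l+6=r, t+7=a.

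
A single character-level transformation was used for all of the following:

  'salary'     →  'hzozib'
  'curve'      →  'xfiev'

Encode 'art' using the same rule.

Each pair mirrors across the alphabet (s↔h, a↔z, l↔o): positions sum to 25. Each letter is replaced by its mirror in the alphabet: a↔z, b↔y, c↔x, and so on (the Atbash cipher).
On art: a↔z, r↔i, t↔g.

zig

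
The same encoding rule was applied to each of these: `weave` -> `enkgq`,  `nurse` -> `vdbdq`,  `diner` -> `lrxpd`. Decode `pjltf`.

In weave: w→e is +8, e→n is +9, a→k is +10, v→g is +11 — the shift increases by 1 each position. Each letter shifts forward by (position + 8), i.e. 8, 9, 10, … — the shift grows by one for each successive letter.
Undoing it on pjltf: p−8=h, j−9=a, l−10=b, t−11=i, f−12=t.

habit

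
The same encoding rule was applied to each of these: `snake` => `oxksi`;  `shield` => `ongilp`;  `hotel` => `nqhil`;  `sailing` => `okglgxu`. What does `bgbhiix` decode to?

fifteen

Treating letters as 0–25, the rule is x ↦ 19x + 10 (mod 26).
Decoding bgbhiix: b(1)→11·(1−10)≡5=f; g(6)→11·(6−10)≡8=i; b(1)→11·(1−10)≡5=f; h(7)→11·(7−10)≡19=t; i(8)→11·(8−10)≡4=e; i(8)→11·(8−10)≡4=e; x(23)→11·(23−10)≡13=n (all mod 26).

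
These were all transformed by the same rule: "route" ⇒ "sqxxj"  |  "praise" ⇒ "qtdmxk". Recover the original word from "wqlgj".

voice

Each letter shifts forward by (position + 1), i.e. 1, 2, 3, … — the shift grows by one for each successive letter.
Decoding wqlgj: w−1=v, q−2=o, l−3=i, g−4=c, j−5=e.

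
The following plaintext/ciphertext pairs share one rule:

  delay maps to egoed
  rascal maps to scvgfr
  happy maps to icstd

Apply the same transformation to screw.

teuib

The shift increases by 1 at each position, starting from +1: 1, 2, 3, ….
Applying it to screw: s+1=t, c+2=e, r+3=u, e+4=i, w+5=b.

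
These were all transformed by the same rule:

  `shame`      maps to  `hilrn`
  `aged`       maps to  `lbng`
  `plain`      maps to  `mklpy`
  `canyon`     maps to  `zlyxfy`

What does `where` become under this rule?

s(18)→h(7) and h(7)→i(8) fit y≡7x+11 (mod 26); the inverse of 7 mod 26 is 15. Each letter's alphabet position (a=0..z=25) is mapped through 7·x+11 mod 26 — an affine cipher.
On where: w(22)→7·22+11≡9=j; h(7)→7·7+11≡8=i; e(4)→7·4+11≡13=n; r(17)→7·17+11≡0=a; e(4)→7·4+11≡13=n (all mod 26).

jinan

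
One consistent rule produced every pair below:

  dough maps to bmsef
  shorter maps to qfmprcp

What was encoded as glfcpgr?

Compare letters: d→b is +24, o→m is +24, u→s is +24 — a constant shift. Each letter is shifted forward by 24 in the alphabet (a Caesar shift of +24).
Decoding glfcpgr: g−24=i, l−24=n, f−24=h, c−24=e, p−24=r, g−24=i, r−24=t.

inherit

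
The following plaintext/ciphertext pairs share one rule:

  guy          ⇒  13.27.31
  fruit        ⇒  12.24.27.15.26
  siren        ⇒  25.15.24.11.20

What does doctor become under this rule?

10.21.9.26.21.24

g is letter #7 and maps to 13: an offset of 6. The number is (letter's place in the alphabet, a=1) + 6.
For doctor: d=4→10, o=15→21, c=3→9, t=20→26, o=15→21, r=18→24.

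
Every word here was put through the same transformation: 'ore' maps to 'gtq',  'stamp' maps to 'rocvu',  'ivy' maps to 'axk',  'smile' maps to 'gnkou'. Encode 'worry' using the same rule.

The output letters match the input read backwards, each shifted +2: ore reversed is ero. The word is reversed, then every letter is shifted forward by 2.
For worry: reverse → yrrow; then shift: y+2=a, r+2=t, r+2=t, o+2=q, w+2=y.

attqy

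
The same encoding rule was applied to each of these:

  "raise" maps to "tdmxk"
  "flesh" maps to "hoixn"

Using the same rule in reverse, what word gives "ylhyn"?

In raise: r→t is +2, a→d is +3, i→m is +4, s→x is +5 — the shift increases by 1 each position. The shift increases by 1 at each position, starting from +2: 2, 3, 4, ….
Undoing it on ylhyn: y−2=w, l−3=i, h−4=d, y−5=t, n−6=h.

width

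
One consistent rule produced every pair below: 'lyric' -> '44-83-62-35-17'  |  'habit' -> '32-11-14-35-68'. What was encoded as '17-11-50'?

can

Each letter becomes 3×(its alphabet position, a=1..z=26) + 8.
Reversing it on 17-11-50: 17→(17−8)÷3=3=c, 11→(11−8)÷3=1=a, 50→(50−8)÷3=14=n.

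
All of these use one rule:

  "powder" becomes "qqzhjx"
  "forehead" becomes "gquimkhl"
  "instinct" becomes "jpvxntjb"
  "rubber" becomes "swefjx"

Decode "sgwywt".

In powder: p→q is +1, o→q is +2, w→z is +3, d→h is +4 — the shift increases by 1 each position. Each letter shifts forward by (position + 1), i.e. 1, 2, 3, … — the shift grows by one for each successive letter.
Decoding sgwywt: s−1=r, g−2=e, w−3=t, y−4=u, w−5=r, t−6=n.

return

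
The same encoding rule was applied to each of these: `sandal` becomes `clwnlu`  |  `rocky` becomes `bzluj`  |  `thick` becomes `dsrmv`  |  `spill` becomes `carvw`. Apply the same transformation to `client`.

It's a Vigenère-style cipher with numeric key [10,11,9]: position i shifts by key[i mod 3].
For client: c+10=m, l+11=w, i+9=r, e+10=o, n+11=y, t+9=c.

mwroyc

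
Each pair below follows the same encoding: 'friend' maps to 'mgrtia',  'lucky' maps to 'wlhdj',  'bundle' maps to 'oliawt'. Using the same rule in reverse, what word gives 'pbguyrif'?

Each letter's alphabet position (a=0..z=25) is mapped through 19·x+21 mod 26 — an affine cipher.
Decoding pbguyrif: p(15)→11·(15−21)≡12=m; b(1)→11·(1−21)≡14=o; g(6)→11·(6−21)≡17=r; u(20)→11·(20−21)≡15=p; y(24)→11·(24−21)≡7=h; r(17)→11·(17−21)≡8=i; i(8)→11·(8−21)≡13=n; f(5)→11·(5−21)≡6=g (all mod 26).

morphing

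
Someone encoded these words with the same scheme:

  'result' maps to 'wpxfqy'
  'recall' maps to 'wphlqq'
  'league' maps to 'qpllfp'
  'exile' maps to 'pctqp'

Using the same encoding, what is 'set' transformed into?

The shift depends on letter class: consonant r→w is +5, but vowel e→p is +11. Vowels shift forward by 11 and consonants shift forward by 5.
For set: s(cons)+5=x, e(vowel)+11=p, t(cons)+5=y.

xpy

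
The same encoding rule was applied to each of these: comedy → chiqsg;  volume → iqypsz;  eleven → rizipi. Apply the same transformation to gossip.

The output letters match the input read backwards, each shifted +4: comedy reversed is ydemoc. The word is reversed, then every letter is shifted forward by 4.
On gossip: reverse → pissog; then shift: p+4=t, i+4=m, s+4=w, s+4=w, o+4=s, g+4=k.

tmwwsk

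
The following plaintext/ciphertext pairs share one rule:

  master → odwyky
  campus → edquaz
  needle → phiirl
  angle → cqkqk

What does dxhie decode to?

buddy

In master: m→o is +2, a→d is +3, s→w is +4, t→y is +5 — the shift increases by 1 each position. Letter i (0-indexed) is shifted by i+2, so successive shifts are 2, 3, 4, ….
Reversing it on dxhie: d−2=b, x−3=u, h−4=d, i−5=d, e−6=y.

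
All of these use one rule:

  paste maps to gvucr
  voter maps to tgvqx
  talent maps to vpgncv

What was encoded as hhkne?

cliff

Read the word backwards and shift each letter +2.
Reversing it on hhkne: shift back: h−2=f, h−2=f, k−2=i, n−2=l, e−2=c → ffilc; then reverse → cliff.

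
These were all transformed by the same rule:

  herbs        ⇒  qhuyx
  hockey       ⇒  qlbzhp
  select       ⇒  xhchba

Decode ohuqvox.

perhaps

This is an affine cipher: with a=0,…,z=25, each position x becomes (3x+21) mod 26.
Decoding ohuqvox: o(14)→9·(14−21)≡15=p; h(7)→9·(7−21)≡4=e; u(20)→9·(20−21)≡17=r; q(16)→9·(16−21)≡7=h; v(21)→9·(21−21)≡0=a; o(14)→9·(14−21)≡15=p; x(23)→9·(23−21)≡18=s (all mod 26).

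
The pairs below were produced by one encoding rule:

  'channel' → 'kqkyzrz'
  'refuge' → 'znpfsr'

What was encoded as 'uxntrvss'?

Each letter shifts forward by (position + 8), i.e. 8, 9, 10, … — the shift grows by one for each successive letter.
Undoing it on uxntrvss: u−8=m, x−9=o, n−10=d, t−11=i, r−12=f, v−13=i, s−14=e, s−15=d.

modified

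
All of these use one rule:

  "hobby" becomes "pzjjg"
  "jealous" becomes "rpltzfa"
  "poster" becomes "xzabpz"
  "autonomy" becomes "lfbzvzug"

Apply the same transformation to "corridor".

kzzztlzz

The shift depends on letter class: consonant h→p is +8, but vowel o→z is +11. The rule splits by letter class: vowels +11, consonants +8.
For corridor: c(cons)+8=k, o(vowel)+11=z, r(cons)+8=z, r(cons)+8=z, i(vowel)+11=t, d(cons)+8=l, o(vowel)+11=z, r(cons)+8=z.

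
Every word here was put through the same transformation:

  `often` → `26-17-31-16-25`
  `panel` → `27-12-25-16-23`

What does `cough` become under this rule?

o is letter #15 and maps to 26: an offset of 11. Letters become their 1-based position plus 11 (so a→12, b→13, …).
For cough: c=3→14, o=15→26, u=21→32, g=7→18, h=8→19.

14-26-32-18-19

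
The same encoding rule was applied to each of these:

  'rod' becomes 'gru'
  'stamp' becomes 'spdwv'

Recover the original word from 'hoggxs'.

puddle

The output letters match the input read backwards, each shifted +3: rod reversed is dor. Read the word backwards and shift each letter +3.
Decoding hoggxs: shift back: h−3=e, o−3=l, g−3=d, g−3=d, x−3=u, s−3=p → elddup; then reverse → puddle.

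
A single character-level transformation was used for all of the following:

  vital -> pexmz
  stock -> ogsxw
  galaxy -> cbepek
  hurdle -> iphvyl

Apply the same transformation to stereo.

sivixw

The output letters match the input read backwards, each shifted +4: vital reversed is lativ. Read the word backwards and shift each letter +4.
Applying it to stereo: reverse → oerets; then shift: o+4=s, e+4=i, r+4=v, e+4=i, t+4=x, s+4=w.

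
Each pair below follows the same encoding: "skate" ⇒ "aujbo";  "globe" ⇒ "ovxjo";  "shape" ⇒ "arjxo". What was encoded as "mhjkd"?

exact

Shifts by position in skate: pos 0: s→a (+8), pos 1: k→u (+10), pos 2: a→j (+9), pos 3: t→b (+8), pos 4: e→o (+10) — repeating every 3. A repeating key of period 3 is used — shifts +8, +10, +9 over and over.
Decoding mhjkd: m−8=e, h−10=x, j−9=a, k−8=c, d−10=t.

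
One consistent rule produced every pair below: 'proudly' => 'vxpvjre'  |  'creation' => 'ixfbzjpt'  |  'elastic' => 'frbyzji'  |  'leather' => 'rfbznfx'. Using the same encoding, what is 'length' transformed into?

rftmzn

The shift depends on letter class: consonant p→v is +6, but vowel o→p is +1. Two shifts are in play — +1 for a/e/i/o/u, +6 for every other letter.
For length: l(cons)+6=r, e(vowel)+1=f, n(cons)+6=t, g(cons)+6=m, t(cons)+6=z, h(cons)+6=n.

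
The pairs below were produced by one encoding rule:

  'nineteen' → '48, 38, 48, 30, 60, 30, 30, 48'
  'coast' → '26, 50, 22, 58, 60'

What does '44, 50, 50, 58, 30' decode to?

n(#14)→48 and i(#9)→38: differences scale by 2, so n = 2·pos + 20. With a=1..z=26, the number is 2·pos + 20.
Reversing it on 44, 50, 50, 58, 30: 44→(44−20)÷2=12=l, 50→(50−20)÷2=15=o, 50→(50−20)÷2=15=o, 58→(58−20)÷2=19=s, 30→(30−20)÷2=5=e.

loose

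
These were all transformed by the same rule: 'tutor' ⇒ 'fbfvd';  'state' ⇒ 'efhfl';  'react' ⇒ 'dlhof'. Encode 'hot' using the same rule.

Two shifts are in play — +7 for a/e/i/o/u, +12 for every other letter.
On hot: h(cons)+12=t, o(vowel)+7=v, t(cons)+12=f.

tvf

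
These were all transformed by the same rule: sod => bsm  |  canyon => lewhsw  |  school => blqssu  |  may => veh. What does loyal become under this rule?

The shift depends on letter class: consonant s→b is +9, but vowel o→s is +4. Two shifts are in play — +4 for a/e/i/o/u, +9 for every other letter.
On loyal: l(cons)+9=u, o(vowel)+4=s, y(cons)+9=h, a(vowel)+4=e, l(cons)+9=u.

usheu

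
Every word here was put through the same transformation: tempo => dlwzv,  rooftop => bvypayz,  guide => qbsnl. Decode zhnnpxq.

A repeating key of period 3 is used — shifts +10, +7, +10 over and over.
Reversing it on zhnnpxq: z−10=p, h−7=a, n−10=d, n−10=d, p−7=i, x−10=n, q−10=g.

padding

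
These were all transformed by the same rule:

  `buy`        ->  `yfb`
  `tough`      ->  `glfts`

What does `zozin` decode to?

Each pair mirrors across the alphabet (b↔y, u↔f, y↔b): positions sum to 25. This is the alphabet-reversal cipher (Atbash): a becomes z, b becomes y, etc.
Undoing it on zozin: z↔a, o↔l, z↔a, i↔r, n↔m.

alarm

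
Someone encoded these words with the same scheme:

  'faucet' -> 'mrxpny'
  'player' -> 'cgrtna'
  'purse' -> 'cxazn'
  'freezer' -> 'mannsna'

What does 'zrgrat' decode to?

f(5)→m(12) and a(0)→r(17) fit y≡25x+17 (mod 26); the inverse of 25 mod 26 is 25. Treating letters as 0–25, the rule is x ↦ 25x + 17 (mod 26).
Undoing it on zrgrat: z(25)→25·(25−17)≡18=s; r(17)→25·(17−17)≡0=a; g(6)→25·(6−17)≡11=l; r(17)→25·(17−17)≡0=a; a(0)→25·(0−17)≡17=r; t(19)→25·(19−17)≡24=y (all mod 26).

salary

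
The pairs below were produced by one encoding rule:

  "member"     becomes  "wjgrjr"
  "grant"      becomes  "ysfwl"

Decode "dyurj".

empty

The word is reversed, then every letter is shifted forward by 5.
Undoing it on dyurj: shift back: d−5=y, y−5=t, u−5=p, r−5=m, j−5=e → ytpme; then reverse → empty.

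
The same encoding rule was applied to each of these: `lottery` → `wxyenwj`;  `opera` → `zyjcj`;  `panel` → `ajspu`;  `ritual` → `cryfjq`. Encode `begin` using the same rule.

The shifts repeat in a cycle of length 3: positions 0,1,… shift by +11, +9, +5, then the pattern repeats.
Applying it to begin: b+11=m, e+9=n, g+5=l, i+11=t, n+9=w.

mnltw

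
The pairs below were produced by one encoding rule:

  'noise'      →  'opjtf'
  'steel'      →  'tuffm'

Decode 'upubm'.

This is a Caesar cipher with shift 1.
Decoding upubm: u−1=t, p−1=o, u−1=t, b−1=a, m−1=l.

total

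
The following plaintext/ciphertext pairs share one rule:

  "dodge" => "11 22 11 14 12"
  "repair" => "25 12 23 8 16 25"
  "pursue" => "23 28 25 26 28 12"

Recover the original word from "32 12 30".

d is letter #4 and maps to 11: an offset of 7. Letters become their 1-based position plus 7 (so a→8, b→9, …).
Undoing it on 32 12 30: 32→(32−7)÷1=25=y, 12→(12−7)÷1=5=e, 30→(30−7)÷1=23=w.

yew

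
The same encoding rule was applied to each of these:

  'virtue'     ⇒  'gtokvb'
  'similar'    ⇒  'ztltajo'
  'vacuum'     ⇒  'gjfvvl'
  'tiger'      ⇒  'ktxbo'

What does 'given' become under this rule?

v(21)→g(6) and i(8)→t(19) fit y≡11x+9 (mod 26); the inverse of 11 mod 26 is 19. This is an affine cipher: with a=0,…,z=25, each position x becomes (11x+9) mod 26.
For given: g(6)→11·6+9≡23=x; i(8)→11·8+9≡19=t; v(21)→11·21+9≡6=g; e(4)→11·4+9≡1=b; n(13)→11·13+9≡22=w (all mod 26).

xtgbw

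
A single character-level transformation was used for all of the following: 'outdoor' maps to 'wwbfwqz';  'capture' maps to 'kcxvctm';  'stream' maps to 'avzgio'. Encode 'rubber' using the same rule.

Shifts by position in outdoor: pos 0: o→w (+8), pos 1: u→w (+2), pos 2: t→b (+8), pos 3: d→f (+2) — repeating every 2. It's a Vigenère-style cipher with numeric key [8,2]: position i shifts by key[i mod 2].
On rubber: r+8=z, u+2=w, b+8=j, b+2=d, e+8=m, r+2=t.

zwjdmt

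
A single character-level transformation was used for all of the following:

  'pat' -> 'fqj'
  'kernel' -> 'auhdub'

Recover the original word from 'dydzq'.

Each letter is shifted forward by 16 in the alphabet (a Caesar shift of +16).
Reversing it on dydzq: d−16=n, y−16=i, d−16=n, z−16=j, q−16=a.

ninja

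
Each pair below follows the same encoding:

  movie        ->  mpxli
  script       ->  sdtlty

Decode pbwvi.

pause

Each letter shifts forward by its position index (0, 1, 2, …) — the shift grows by one for each successive letter.
Reversing it on pbwvi: p−0=p, b−1=a, w−2=u, v−3=s, i−4=e.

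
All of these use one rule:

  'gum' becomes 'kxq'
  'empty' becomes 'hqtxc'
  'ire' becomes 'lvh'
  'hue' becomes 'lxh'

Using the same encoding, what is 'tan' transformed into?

The rule splits by letter class: vowels +3, consonants +4.
For tan: t(cons)+4=x, a(vowel)+3=d, n(cons)+4=r.

xdr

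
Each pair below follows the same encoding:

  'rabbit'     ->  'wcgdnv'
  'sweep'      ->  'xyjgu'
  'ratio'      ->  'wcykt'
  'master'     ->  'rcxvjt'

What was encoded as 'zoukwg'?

Shifts by position in rabbit: pos 0: r→w (+5), pos 1: a→c (+2), pos 2: b→g (+5), pos 3: b→d (+2) — repeating every 2. A repeating key of period 2 is used — shifts +5, +2 over and over.
Undoing it on zoukwg: z−5=u, o−2=m, u−5=p, k−2=i, w−5=r, g−2=e.

umpire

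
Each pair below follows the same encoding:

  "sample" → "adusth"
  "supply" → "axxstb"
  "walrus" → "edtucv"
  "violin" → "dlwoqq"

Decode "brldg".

Shifts by position in sample: pos 0: s→a (+8), pos 1: a→d (+3), pos 2: m→u (+8), pos 3: p→s (+3) — repeating every 2. The shifts repeat in a cycle of length 2: positions 0,1,… shift by +8, +3, then the pattern repeats.
Reversing it on brldg: b−8=t, r−3=o, l−8=d, d−3=a, g−8=y.

today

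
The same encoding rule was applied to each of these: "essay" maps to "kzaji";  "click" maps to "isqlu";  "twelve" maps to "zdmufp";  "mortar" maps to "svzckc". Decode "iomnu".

In essay: e→k is +6, s→z is +7, s→a is +8, a→j is +9 — the shift increases by 1 each position. Each letter shifts forward by (position + 6), i.e. 6, 7, 8, … — the shift grows by one for each successive letter.
Undoing it on iomnu: i−6=c, o−7=h, m−8=e, n−9=e, u−10=k.

cheek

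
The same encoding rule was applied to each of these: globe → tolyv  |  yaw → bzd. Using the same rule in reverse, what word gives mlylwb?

nobody

Each pair mirrors across the alphabet (g↔t, l↔o, o↔l): positions sum to 25. Letters are reflected about the middle of the alphabet (position → 25−position): Atbash.
Decoding mlylwb: m↔n, l↔o, y↔b, l↔o, w↔d, b↔y.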